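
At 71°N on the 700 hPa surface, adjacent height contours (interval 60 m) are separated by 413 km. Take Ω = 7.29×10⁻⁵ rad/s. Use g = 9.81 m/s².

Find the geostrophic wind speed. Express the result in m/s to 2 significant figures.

10 m/s

Coriolis parameter at 71°N:
f = 2Ω sin φ = 2 × 7.29×10⁻⁵ × sin 71° = 1.38×10⁻⁴ s⁻¹
Height gradient: |∂Z/∂n| = 60 m / 413000 m = 1.45×10⁻⁴
On a pressure surface, geostrophic balance gives V_g = (g/f)|∂Z/∂n|:
V_g = 9.81 × 1.45×10⁻⁴ / 1.38×10⁻⁴ = 10.3 m/s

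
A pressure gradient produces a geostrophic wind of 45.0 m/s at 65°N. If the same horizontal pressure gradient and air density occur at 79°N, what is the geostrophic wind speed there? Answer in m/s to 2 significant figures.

42 m/s

With the same pressure gradient and density, V_g ∝ 1/f ∝ 1/sin φ.
V₂ = V₁ · sin φ₁ / sin φ₂ = 45.0 × sin 65° / sin 79°
V₂ = 45.0 × 0.9063/0.9816 = 42 m/s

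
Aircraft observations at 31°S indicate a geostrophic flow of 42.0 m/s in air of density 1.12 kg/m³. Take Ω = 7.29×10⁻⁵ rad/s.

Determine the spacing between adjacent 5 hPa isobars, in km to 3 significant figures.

142 km

Coriolis parameter at 31°S:
f = 2Ω sin φ = 2 × 7.29×10⁻⁵ × sin 31° = 7.51×10⁻⁵ s⁻¹
Geostrophic balance rearranged: |∂P/∂n| = f ρ V_g
|∂P/∂n| = 7.51×10⁻⁵ × 1.12 × 42.0 = 3.53×10⁻³ Pa/m
Isobar spacing: Δn = ΔP/|∂P/∂n| = 500 Pa / 3.53×10⁻³ Pa/m = 141549 m ≈ 142 km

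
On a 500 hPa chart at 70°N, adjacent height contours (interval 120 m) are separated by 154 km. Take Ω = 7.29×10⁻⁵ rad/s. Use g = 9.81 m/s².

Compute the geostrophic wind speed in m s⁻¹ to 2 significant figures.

56 m s⁻¹

Coriolis parameter at 70°N:
f = 2Ω sin φ = 2 × 7.29×10⁻⁵ × sin 70° = 1.37×10⁻⁴ s⁻¹
Height gradient: |∂Z/∂n| = 120 m / 154000 m = 7.79×10⁻⁴
On a pressure surface, geostrophic balance gives V_g = (g/f)|∂Z/∂n|:
V_g = 9.81 × 7.79×10⁻⁴ / 1.37×10⁻⁴ = 55.8 m/s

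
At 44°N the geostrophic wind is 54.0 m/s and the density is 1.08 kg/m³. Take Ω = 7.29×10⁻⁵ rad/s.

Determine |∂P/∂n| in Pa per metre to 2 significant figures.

5.9×10⁻³ Pa/m

Coriolis parameter at 44°N:
f = 2Ω sin φ = 2 × 7.29×10⁻⁵ × sin 44° = 1.01×10⁻⁴ s⁻¹
Geostrophic balance rearranged: |∂P/∂n| = f ρ V_g
|∂P/∂n| = 1.01×10⁻⁴ × 1.08 × 54.0 = 5.91×10⁻³ Pa/m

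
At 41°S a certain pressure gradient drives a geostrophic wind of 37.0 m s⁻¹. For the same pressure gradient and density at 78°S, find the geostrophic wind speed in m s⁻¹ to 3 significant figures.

24.8 m s⁻¹

With the same pressure gradient and density, V_g ∝ 1/f ∝ 1/sin φ.
V₂ = V₁ · sin φ₁ / sin φ₂ = 37.0 × sin 41° / sin 78°
V₂ = 37.0 × 0.6561/0.9781 = 24.8 m s⁻¹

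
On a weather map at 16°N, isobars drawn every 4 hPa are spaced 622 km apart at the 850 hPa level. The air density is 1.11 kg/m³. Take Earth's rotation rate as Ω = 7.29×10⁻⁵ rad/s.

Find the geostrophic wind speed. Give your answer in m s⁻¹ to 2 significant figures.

14 m s⁻¹

Coriolis parameter at 16°N:
f = 2Ω sin φ = 2 × 7.29×10⁻⁵ × sin 16° = 4.02×10⁻⁵ s⁻¹
Pressure gradient: |∂P/∂n| = 400 Pa / 622000 m = 6.43×10⁻⁴ Pa/m
Geostrophic balance (pressure-gradient force = Coriolis force):
V_g = (1/(fρ)) |∂P/∂n| = 6.43×10⁻⁴ / (4.02×10⁻⁵ × 1.11) = 14.4 m/s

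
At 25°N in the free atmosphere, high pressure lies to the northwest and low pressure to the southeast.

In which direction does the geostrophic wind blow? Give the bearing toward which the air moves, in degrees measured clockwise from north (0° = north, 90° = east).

The pressure-gradient force points toward the southeast (bearing 135°).
Geostrophic balance: in the Northern Hemisphere the Coriolis force deflects motion to the right, so the geostrophic wind blows 90° to the right of the pressure-gradient force (low pressure on the left).
Rotating 135° by 90° clockwise gives 225° — the wind blows toward the southwest.

225°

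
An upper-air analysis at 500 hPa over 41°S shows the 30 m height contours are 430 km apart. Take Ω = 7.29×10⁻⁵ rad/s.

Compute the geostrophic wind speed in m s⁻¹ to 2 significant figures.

Coriolis parameter at 41°S:
f = 2Ω sin φ = 2 × 7.29×10⁻⁵ × sin 41° = 9.57×10⁻⁵ s⁻¹
Height gradient: |∂Z/∂n| = 30 m / 430000 m = 6.98×10⁻⁵
On a pressure surface, geostrophic balance gives V_g = (g/f)|∂Z/∂n|:
V_g = 9.81 × 6.98×10⁻⁵ / 9.57×10⁻⁵ = 7.16 m/s

7.2 m s⁻¹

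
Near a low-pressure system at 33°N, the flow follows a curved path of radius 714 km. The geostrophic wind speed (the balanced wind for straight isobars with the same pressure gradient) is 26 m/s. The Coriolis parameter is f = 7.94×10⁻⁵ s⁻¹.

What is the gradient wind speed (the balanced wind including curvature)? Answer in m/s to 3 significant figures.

Around a low, centrifugal force acts outward with Coriolis, so pressure-gradient force balances both:
(1/ρ)|∂P/∂n| = fV + V²/R  →  V² + fR·V − fR·V_g = 0
With fR = 7.94×10⁻⁵ × 714×10³ m = 56.7 m/s:
V = [−fR + √((fR)² + 4 fR V_g)]/2 = [−56.7 + √(56.7² + 4×56.7×26)]/2 = 19.4 m/s
Subgeostrophic (V < V_g = 26 m/s), as expected around a low.

19.4 m/s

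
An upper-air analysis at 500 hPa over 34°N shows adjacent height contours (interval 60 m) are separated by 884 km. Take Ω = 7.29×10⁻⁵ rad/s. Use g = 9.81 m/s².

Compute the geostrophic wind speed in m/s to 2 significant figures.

Coriolis parameter at 34°N:
f = 2Ω sin φ = 2 × 7.29×10⁻⁵ × sin 34° = 8.15×10⁻⁵ s⁻¹
Height gradient: |∂Z/∂n| = 60 m / 884000 m = 6.79×10⁻⁵
On a pressure surface, geostrophic balance gives V_g = (g/f)|∂Z/∂n|:
V_g = 9.81 × 6.79×10⁻⁵ / 8.15×10⁻⁵ = 8.17 m/s

8.2 m/s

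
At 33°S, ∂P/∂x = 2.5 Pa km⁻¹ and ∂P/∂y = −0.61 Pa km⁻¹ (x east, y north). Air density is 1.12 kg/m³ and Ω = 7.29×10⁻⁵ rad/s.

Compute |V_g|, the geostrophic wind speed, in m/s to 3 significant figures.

28.9 m/s

Coriolis parameter at 33°S:
f = 2Ω sin φ = 2 × 7.29×10⁻⁵ × sin 33° = 7.94×10⁻⁵ s⁻¹
In the Southern Hemisphere f is negative: f = −7.94×10⁻⁵ s⁻¹.
Component geostrophic relations (x east, y north):
u_g = −(1/(fρ)) ∂P/∂y,  v_g = (1/(fρ)) ∂P/∂x
u_g = −(−0.61×10⁻³)/(−7.94×10⁻⁵ × 1.12) = −6.86 m/s;  v_g = (2.5×10⁻³)/(−7.94×10⁻⁵ × 1.12) = −28.1 m/s
|V_g| = √(u_g² + v_g²) = 28.9 m/s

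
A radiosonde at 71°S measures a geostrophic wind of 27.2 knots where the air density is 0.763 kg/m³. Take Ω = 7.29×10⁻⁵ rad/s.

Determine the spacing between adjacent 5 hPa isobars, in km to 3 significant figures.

Coriolis parameter at 71°S:
f = 2Ω sin φ = 2 × 7.29×10⁻⁵ × sin 71° = 1.38×10⁻⁴ s⁻¹
Wind speed in SI: 27.2 knots = 14.0 m/s
Geostrophic balance rearranged: |∂P/∂n| = f ρ V_g
|∂P/∂n| = 1.38×10⁻⁴ × 0.763 × 14.0 = 1.47×10⁻³ Pa/m
Isobar spacing: Δn = ΔP/|∂P/∂n| = 500 Pa / 1.47×10⁻³ Pa/m = 339712 m ≈ 340 km

340 km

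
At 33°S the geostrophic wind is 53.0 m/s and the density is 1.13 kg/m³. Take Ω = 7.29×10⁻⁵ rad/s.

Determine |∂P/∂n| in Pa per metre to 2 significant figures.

Coriolis parameter at 33°S:
f = 2Ω sin φ = 2 × 7.29×10⁻⁵ × sin 33° = 7.94×10⁻⁵ s⁻¹
Geostrophic balance rearranged: |∂P/∂n| = f ρ V_g
|∂P/∂n| = 7.94×10⁻⁵ × 1.13 × 53.0 = 4.76×10⁻³ Pa/m

4.8×10⁻³ Pa/m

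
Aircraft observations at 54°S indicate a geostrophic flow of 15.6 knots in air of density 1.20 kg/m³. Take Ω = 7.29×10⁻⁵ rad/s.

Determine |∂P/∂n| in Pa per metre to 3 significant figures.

1.14×10⁻³ Pa/m

Coriolis parameter at 54°S:
f = 2Ω sin φ = 2 × 7.29×10⁻⁵ × sin 54° = 1.18×10⁻⁴ s⁻¹
Wind speed in SI: 15.6 knots = 8.03 m/s
Geostrophic balance rearranged: |∂P/∂n| = f ρ V_g
|∂P/∂n| = 1.18×10⁻⁴ × 1.20 × 8.03 = 1.14×10⁻³ Pa/m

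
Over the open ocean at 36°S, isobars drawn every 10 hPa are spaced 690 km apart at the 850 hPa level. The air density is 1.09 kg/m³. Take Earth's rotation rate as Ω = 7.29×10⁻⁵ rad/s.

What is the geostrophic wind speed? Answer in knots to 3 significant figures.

30.2 knots

Coriolis parameter at 36°S:
f = 2Ω sin φ = 2 × 7.29×10⁻⁵ × sin 36° = 8.57×10⁻⁵ s⁻¹
Pressure gradient: |∂P/∂n| = 1000 Pa / 690000 m = 1.45×10⁻³ Pa/m
Geostrophic balance (pressure-gradient force = Coriolis force):
V_g = (1/(fρ)) |∂P/∂n| = 1.45×10⁻³ / (8.57×10⁻⁵ × 1.09) = 15.5 m/s
Converting: 15.5 m/s × 1.944 = 30.2 knots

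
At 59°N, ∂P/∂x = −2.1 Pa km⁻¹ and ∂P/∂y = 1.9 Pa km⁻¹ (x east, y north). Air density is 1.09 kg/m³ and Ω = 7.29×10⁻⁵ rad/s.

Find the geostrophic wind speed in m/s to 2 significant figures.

Coriolis parameter at 59°N:
f = 2Ω sin φ = 2 × 7.29×10⁻⁵ × sin 59° = 1.25×10⁻⁴ s⁻¹
Component geostrophic relations (x east, y north):
u_g = −(1/(fρ)) ∂P/∂y,  v_g = (1/(fρ)) ∂P/∂x
u_g = −(1.9×10⁻³)/(1.25×10⁻⁴ × 1.09) = −13.9 m/s;  v_g = (−2.1×10⁻³)/(1.25×10⁻⁴ × 1.09) = −15.4 m/s
|V_g| = √(u_g² + v_g²) = 20.8 m/s

21 m/s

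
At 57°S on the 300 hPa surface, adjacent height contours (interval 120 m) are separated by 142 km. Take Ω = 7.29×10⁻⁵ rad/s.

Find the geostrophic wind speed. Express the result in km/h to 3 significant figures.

Coriolis parameter at 57°S:
f = 2Ω sin φ = 2 × 7.29×10⁻⁵ × sin 57° = 1.22×10⁻⁴ s⁻¹
Height gradient: |∂Z/∂n| = 120 m / 142000 m = 8.45×10⁻⁴
On a pressure surface, geostrophic balance gives V_g = (g/f)|∂Z/∂n|:
V_g = 9.81 × 8.45×10⁻⁴ / 1.22×10⁻⁴ = 67.8 m/s
Converting: 67.8 m/s × 3.6 = 244 km/h

244 km/h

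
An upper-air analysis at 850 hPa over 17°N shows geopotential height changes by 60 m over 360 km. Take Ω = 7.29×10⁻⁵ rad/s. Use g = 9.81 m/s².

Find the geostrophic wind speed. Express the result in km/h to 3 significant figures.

138 km/h

Coriolis parameter at 17°N:
f = 2Ω sin φ = 2 × 7.29×10⁻⁵ × sin 17° = 4.26×10⁻⁵ s⁻¹
Height gradient: |∂Z/∂n| = 60 m / 360000 m = 1.67×10⁻⁴
On a pressure surface, geostrophic balance gives V_g = (g/f)|∂Z/∂n|:
V_g = 9.81 × 1.67×10⁻⁴ / 4.26×10⁻⁵ = 38.4 m/s
Converting: 38.4 m/s × 3.6 = 138 km/h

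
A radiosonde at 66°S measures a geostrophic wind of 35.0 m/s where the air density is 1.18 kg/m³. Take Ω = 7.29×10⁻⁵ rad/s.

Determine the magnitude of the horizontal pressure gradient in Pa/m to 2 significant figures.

Coriolis parameter at 66°S:
f = 2Ω sin φ = 2 × 7.29×10⁻⁵ × sin 66° = 1.33×10⁻⁴ s⁻¹
Geostrophic balance rearranged: |∂P/∂n| = f ρ V_g
|∂P/∂n| = 1.33×10⁻⁴ × 1.18 × 35.0 = 5.50×10⁻³ Pa/m

5.5×10⁻³ Pa/m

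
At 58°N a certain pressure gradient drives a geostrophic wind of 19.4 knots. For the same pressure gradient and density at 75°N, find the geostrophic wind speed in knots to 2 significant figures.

With the same pressure gradient and density, V_g ∝ 1/f ∝ 1/sin φ.
V₂ = V₁ · sin φ₁ / sin φ₂ = 19.4 × sin 58° / sin 75°
V₂ = 19.4 × 0.8480/0.9659 = 17 knots

17 knots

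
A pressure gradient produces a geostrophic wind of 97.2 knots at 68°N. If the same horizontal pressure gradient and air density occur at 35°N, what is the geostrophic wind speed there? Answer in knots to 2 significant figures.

160 knots

With the same pressure gradient and density, V_g ∝ 1/f ∝ 1/sin φ.
V₂ = V₁ · sin φ₁ / sin φ₂ = 97.2 × sin 68° / sin 35°
V₂ = 97.2 × 0.9272/0.5736 = 160 knots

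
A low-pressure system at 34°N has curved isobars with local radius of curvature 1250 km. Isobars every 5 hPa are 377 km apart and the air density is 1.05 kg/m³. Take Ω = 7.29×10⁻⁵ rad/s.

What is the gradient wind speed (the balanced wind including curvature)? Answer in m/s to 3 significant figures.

Coriolis parameter at 34°N:
f = 2Ω sin φ = 2 × 7.29×10⁻⁵ × sin 34° = 8.15×10⁻⁵ s⁻¹
Pressure gradient: |∂P/∂n| = 500 Pa / 377000 m = 1.33×10⁻³ Pa/m
Geostrophic speed: V_g = |∂P/∂n|/(fρ) = 1.33×10⁻³/(8.15×10⁻⁵ × 1.05) = 15.5 m/s
Around a low, centrifugal force acts outward with Coriolis, so pressure-gradient force balances both:
(1/ρ)|∂P/∂n| = fV + V²/R  →  V² + fR·V − fR·V_g = 0
With fR = 8.15×10⁻⁵ × 1250×10³ m = 102 m/s:
V = [−fR + √((fR)² + 4 fR V_g)]/2 = [−102 + √(102² + 4×102×15.5)]/2 = 13.7 m/s
Subgeostrophic (V < V_g = 15.5 m/s), as expected around a low.

13.7 m/s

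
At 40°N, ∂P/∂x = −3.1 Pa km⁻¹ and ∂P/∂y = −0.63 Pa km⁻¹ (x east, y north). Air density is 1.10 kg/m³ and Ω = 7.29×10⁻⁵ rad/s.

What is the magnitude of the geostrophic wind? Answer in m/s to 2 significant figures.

Coriolis parameter at 40°N:
f = 2Ω sin φ = 2 × 7.29×10⁻⁵ × sin 40° = 9.37×10⁻⁵ s⁻¹
Component geostrophic relations (x east, y north):
u_g = −(1/(fρ)) ∂P/∂y,  v_g = (1/(fρ)) ∂P/∂x
u_g = −(−0.63×10⁻³)/(9.37×10⁻⁵ × 1.10) = 6.11 m/s;  v_g = (−3.1×10⁻³)/(9.37×10⁻⁵ × 1.10) = −30.1 m/s
|V_g| = √(u_g² + v_g²) = 30.7 m/s

31 m/s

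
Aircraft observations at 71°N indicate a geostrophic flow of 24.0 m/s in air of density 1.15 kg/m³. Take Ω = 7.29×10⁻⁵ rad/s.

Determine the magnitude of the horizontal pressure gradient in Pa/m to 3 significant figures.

Coriolis parameter at 71°N:
f = 2Ω sin φ = 2 × 7.29×10⁻⁵ × sin 71° = 1.38×10⁻⁴ s⁻¹
Geostrophic balance rearranged: |∂P/∂n| = f ρ V_g
|∂P/∂n| = 1.38×10⁻⁴ × 1.15 × 24.0 = 3.80×10⁻³ Pa/m

3.80×10⁻³ Pa/m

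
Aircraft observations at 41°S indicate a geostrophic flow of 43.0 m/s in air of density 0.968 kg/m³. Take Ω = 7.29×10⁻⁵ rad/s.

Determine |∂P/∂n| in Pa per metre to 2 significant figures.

Coriolis parameter at 41°S:
f = 2Ω sin φ = 2 × 7.29×10⁻⁵ × sin 41° = 9.57×10⁻⁵ s⁻¹
Geostrophic balance rearranged: |∂P/∂n| = f ρ V_g
|∂P/∂n| = 9.57×10⁻⁵ × 0.968 × 43.0 = 3.98×10⁻³ Pa/m

4.0×10⁻³ Pa/m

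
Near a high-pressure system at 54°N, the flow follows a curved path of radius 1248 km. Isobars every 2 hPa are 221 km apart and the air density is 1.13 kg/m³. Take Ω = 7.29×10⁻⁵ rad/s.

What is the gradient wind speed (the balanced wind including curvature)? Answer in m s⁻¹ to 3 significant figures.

7.14 m s⁻¹

Coriolis parameter at 54°N:
f = 2Ω sin φ = 2 × 7.29×10⁻⁵ × sin 54° = 1.18×10⁻⁴ s⁻¹
Pressure gradient: |∂P/∂n| = 200 Pa / 221000 m = 9.05×10⁻⁴ Pa/m
Geostrophic speed: V_g = |∂P/∂n|/(fρ) = 9.05×10⁻⁴/(1.18×10⁻⁴ × 1.13) = 6.79 m/s
Around a high, pressure-gradient force acts outward with centrifugal, so Coriolis balances both:
fV = (1/ρ)|∂P/∂n| + V²/R  →  V² − fR·V + fR·V_g = 0
With fR = 1.18×10⁻⁴ × 1248×10³ m = 147 m/s:
V = [fR − √((fR)² − 4 fR V_g)]/2 = [147 − √(147² − 4×147×6.79)]/2 = 7.14 m/s
Supergeostrophic (V > V_g = 6.79 m/s), as expected around a high.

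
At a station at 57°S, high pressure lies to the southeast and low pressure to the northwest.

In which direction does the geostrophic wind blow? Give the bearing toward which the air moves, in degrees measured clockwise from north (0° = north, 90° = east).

225°

The pressure-gradient force points toward the northwest (bearing 315°).
Geostrophic balance: in the Southern Hemisphere the Coriolis force deflects motion to the left, so the geostrophic wind blows 90° to the left of the pressure-gradient force (low pressure on the right).
Rotating 315° by 90° counterclockwise gives 225° — the wind blows toward the southwest.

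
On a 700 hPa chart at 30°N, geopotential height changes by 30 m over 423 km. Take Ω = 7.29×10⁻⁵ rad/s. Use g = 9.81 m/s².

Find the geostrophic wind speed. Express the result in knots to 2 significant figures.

19 knots

Coriolis parameter at 30°N:
f = 2Ω sin φ = 2 × 7.29×10⁻⁵ × sin 30° = 7.29×10⁻⁵ s⁻¹
Height gradient: |∂Z/∂n| = 30 m / 423000 m = 7.09×10⁻⁵
On a pressure surface, geostrophic balance gives V_g = (g/f)|∂Z/∂n|:
V_g = 9.81 × 7.09×10⁻⁵ / 7.29×10⁻⁵ = 9.54 m/s
Converting: 9.54 m/s × 1.944 = 19 knots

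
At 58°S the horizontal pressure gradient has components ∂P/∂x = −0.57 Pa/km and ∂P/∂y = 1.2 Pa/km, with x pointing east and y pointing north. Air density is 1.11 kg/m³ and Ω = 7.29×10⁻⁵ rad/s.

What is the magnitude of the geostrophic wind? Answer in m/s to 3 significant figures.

9.68 m/s

Coriolis parameter at 58°S:
f = 2Ω sin φ = 2 × 7.29×10⁻⁵ × sin 58° = 1.24×10⁻⁴ s⁻¹
In the Southern Hemisphere f is negative: f = −1.24×10⁻⁴ s⁻¹.
Component geostrophic relations (x east, y north):
u_g = −(1/(fρ)) ∂P/∂y,  v_g = (1/(fρ)) ∂P/∂x
u_g = −(1.2×10⁻³)/(−1.24×10⁻⁴ × 1.11) = 8.74 m/s;  v_g = (−0.57×10⁻³)/(−1.24×10⁻⁴ × 1.11) = 4.15 m/s
|V_g| = √(u_g² + v_g²) = 9.68 m/s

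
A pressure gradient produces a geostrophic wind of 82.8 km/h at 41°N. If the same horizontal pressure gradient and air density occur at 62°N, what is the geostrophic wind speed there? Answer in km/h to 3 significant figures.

With the same pressure gradient and density, V_g ∝ 1/f ∝ 1/sin φ.
V₂ = V₁ · sin φ₁ / sin φ₂ = 82.8 × sin 41° / sin 62°
V₂ = 82.8 × 0.6561/0.8829 = 61.5 km/h

61.5 km/h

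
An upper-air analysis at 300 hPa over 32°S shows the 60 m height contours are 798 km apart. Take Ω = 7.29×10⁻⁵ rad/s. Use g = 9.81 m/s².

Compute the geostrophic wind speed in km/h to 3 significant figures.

Coriolis parameter at 32°S:
f = 2Ω sin φ = 2 × 7.29×10⁻⁵ × sin 32° = 7.73×10⁻⁵ s⁻¹
Height gradient: |∂Z/∂n| = 60 m / 798000 m = 7.52×10⁻⁵
On a pressure surface, geostrophic balance gives V_g = (g/f)|∂Z/∂n|:
V_g = 9.81 × 7.52×10⁻⁵ / 7.73×10⁻⁵ = 9.55 m/s
Converting: 9.55 m/s × 3.6 = 34.4 km/h

34.4 km/h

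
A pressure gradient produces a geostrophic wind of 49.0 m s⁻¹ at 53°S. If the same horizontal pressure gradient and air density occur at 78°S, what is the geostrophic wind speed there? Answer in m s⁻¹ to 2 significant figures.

40 m s⁻¹

With the same pressure gradient and density, V_g ∝ 1/f ∝ 1/sin φ.
V₂ = V₁ · sin φ₁ / sin φ₂ = 49.0 × sin 53° / sin 78°
V₂ = 49.0 × 0.7986/0.9781 = 40 m s⁻¹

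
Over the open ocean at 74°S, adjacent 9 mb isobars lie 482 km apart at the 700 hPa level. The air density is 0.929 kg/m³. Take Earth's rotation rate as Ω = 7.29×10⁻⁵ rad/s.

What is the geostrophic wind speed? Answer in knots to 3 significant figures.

27.9 knots

Coriolis parameter at 74°S:
f = 2Ω sin φ = 2 × 7.29×10⁻⁵ × sin 74° = 1.40×10⁻⁴ s⁻¹
Pressure gradient: |∂P/∂n| = 900 Pa / 482000 m = 1.87×10⁻³ Pa/m
Geostrophic balance (pressure-gradient force = Coriolis force):
V_g = (1/(fρ)) |∂P/∂n| = 1.87×10⁻³ / (1.40×10⁻⁴ × 0.929) = 14.3 m/s
Converting: 14.3 m/s × 1.944 = 27.9 knots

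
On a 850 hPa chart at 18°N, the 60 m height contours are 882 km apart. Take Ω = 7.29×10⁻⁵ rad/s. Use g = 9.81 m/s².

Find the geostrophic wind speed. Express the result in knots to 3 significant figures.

Coriolis parameter at 18°N:
f = 2Ω sin φ = 2 × 7.29×10⁻⁵ × sin 18° = 4.51×10⁻⁵ s⁻¹
Height gradient: |∂Z/∂n| = 60 m / 882000 m = 6.80×10⁻⁵
On a pressure surface, geostrophic balance gives V_g = (g/f)|∂Z/∂n|:
V_g = 9.81 × 6.80×10⁻⁵ / 4.51×10⁻⁵ = 14.8 m/s
Converting: 14.8 m/s × 1.944 = 28.8 knots

28.8 knots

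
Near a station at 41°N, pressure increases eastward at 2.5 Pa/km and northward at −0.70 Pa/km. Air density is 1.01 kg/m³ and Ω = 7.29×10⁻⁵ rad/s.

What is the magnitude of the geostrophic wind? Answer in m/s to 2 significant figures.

Coriolis parameter at 41°N:
f = 2Ω sin φ = 2 × 7.29×10⁻⁵ × sin 41° = 9.57×10⁻⁵ s⁻¹
Component geostrophic relations (x east, y north):
u_g = −(1/(fρ)) ∂P/∂y,  v_g = (1/(fρ)) ∂P/∂x
u_g = −(−0.70×10⁻³)/(9.57×10⁻⁵ × 1.01) = 7.25 m/s;  v_g = (2.5×10⁻³)/(9.57×10⁻⁵ × 1.01) = 25.9 m/s
|V_g| = √(u_g² + v_g²) = 26.9 m/s

27 m/s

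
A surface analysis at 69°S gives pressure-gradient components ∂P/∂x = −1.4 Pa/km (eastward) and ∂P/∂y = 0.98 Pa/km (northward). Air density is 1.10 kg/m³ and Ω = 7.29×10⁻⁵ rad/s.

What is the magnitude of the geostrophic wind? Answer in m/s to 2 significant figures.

Coriolis parameter at 69°S:
f = 2Ω sin φ = 2 × 7.29×10⁻⁵ × sin 69° = 1.36×10⁻⁴ s⁻¹
In the Southern Hemisphere f is negative: f = −1.36×10⁻⁴ s⁻¹.
Component geostrophic relations (x east, y north):
u_g = −(1/(fρ)) ∂P/∂y,  v_g = (1/(fρ)) ∂P/∂x
u_g = −(0.98×10⁻³)/(−1.36×10⁻⁴ × 1.10) = 6.55 m/s;  v_g = (−1.4×10⁻³)/(−1.36×10⁻⁴ × 1.10) = 9.35 m/s
|V_g| = √(u_g² + v_g²) = 11.4 m/s

11 m/s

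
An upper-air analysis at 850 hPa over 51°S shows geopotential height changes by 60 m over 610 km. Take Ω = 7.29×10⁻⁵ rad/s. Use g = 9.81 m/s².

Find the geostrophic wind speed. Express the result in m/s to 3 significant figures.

Coriolis parameter at 51°S:
f = 2Ω sin φ = 2 × 7.29×10⁻⁵ × sin 51° = 1.13×10⁻⁴ s⁻¹
Height gradient: |∂Z/∂n| = 60 m / 610000 m = 9.84×10⁻⁵
On a pressure surface, geostrophic balance gives V_g = (g/f)|∂Z/∂n|:
V_g = 9.81 × 9.84×10⁻⁵ / 1.13×10⁻⁴ = 8.52 m/s

8.52 m/s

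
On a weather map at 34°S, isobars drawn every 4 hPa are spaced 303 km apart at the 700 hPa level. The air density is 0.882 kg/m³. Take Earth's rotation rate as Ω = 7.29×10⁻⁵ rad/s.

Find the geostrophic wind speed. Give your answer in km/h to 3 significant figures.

66.1 km/h

Coriolis parameter at 34°S:
f = 2Ω sin φ = 2 × 7.29×10⁻⁵ × sin 34° = 8.15×10⁻⁵ s⁻¹
Pressure gradient: |∂P/∂n| = 400 Pa / 303000 m = 1.32×10⁻³ Pa/m
Geostrophic balance (pressure-gradient force = Coriolis force):
V_g = (1/(fρ)) |∂P/∂n| = 1.32×10⁻³ / (8.15×10⁻⁵ × 0.882) = 18.4 m/s
Converting: 18.4 m/s × 3.6 = 66.1 km/h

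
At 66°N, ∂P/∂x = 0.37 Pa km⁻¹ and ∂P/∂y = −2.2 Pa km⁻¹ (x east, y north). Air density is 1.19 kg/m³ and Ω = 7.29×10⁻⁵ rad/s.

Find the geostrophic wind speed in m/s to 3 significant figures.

14.1 m/s

Coriolis parameter at 66°N:
f = 2Ω sin φ = 2 × 7.29×10⁻⁵ × sin 66° = 1.33×10⁻⁴ s⁻¹
Component geostrophic relations (x east, y north):
u_g = −(1/(fρ)) ∂P/∂y,  v_g = (1/(fρ)) ∂P/∂x
u_g = −(−2.2×10⁻³)/(1.33×10⁻⁴ × 1.19) = 13.9 m/s;  v_g = (0.37×10⁻³)/(1.33×10⁻⁴ × 1.19) = 2.33 m/s
|V_g| = √(u_g² + v_g²) = 14.1 m/s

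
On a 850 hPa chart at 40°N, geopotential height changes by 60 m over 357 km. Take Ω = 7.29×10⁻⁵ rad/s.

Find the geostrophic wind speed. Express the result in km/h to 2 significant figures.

Coriolis parameter at 40°N:
f = 2Ω sin φ = 2 × 7.29×10⁻⁵ × sin 40° = 9.37×10⁻⁵ s⁻¹
Height gradient: |∂Z/∂n| = 60 m / 357000 m = 1.68×10⁻⁴
On a pressure surface, geostrophic balance gives V_g = (g/f)|∂Z/∂n|:
V_g = 9.81 × 1.68×10⁻⁴ / 9.37×10⁻⁵ = 17.6 m/s
Converting: 17.6 m/s × 3.6 = 63 km/h

63 km/h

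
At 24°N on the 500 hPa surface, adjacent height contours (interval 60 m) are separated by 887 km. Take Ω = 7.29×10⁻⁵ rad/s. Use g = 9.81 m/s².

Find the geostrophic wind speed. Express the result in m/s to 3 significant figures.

11.2 m/s

Coriolis parameter at 24°N:
f = 2Ω sin φ = 2 × 7.29×10⁻⁵ × sin 24° = 5.93×10⁻⁵ s⁻¹
Height gradient: |∂Z/∂n| = 60 m / 887000 m = 6.76×10⁻⁵
On a pressure surface, geostrophic balance gives V_g = (g/f)|∂Z/∂n|:
V_g = 9.81 × 6.76×10⁻⁵ / 5.93×10⁻⁵ = 11.2 m/s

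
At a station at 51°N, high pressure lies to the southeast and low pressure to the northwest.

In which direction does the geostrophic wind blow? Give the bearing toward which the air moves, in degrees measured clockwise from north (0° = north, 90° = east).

045°

The pressure-gradient force points toward the northwest (bearing 315°).
Geostrophic balance: in the Northern Hemisphere the Coriolis force deflects motion to the right, so the geostrophic wind blows 90° to the right of the pressure-gradient force (low pressure on the left).
Rotating 315° by 90° clockwise gives 045° — the wind blows toward the northeast.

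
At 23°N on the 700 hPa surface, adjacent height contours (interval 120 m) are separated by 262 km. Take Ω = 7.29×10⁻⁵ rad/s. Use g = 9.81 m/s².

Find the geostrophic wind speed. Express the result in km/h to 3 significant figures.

Coriolis parameter at 23°N:
f = 2Ω sin φ = 2 × 7.29×10⁻⁵ × sin 23° = 5.70×10⁻⁵ s⁻¹
Height gradient: |∂Z/∂n| = 120 m / 262000 m = 4.58×10⁻⁴
On a pressure surface, geostrophic balance gives V_g = (g/f)|∂Z/∂n|:
V_g = 9.81 × 4.58×10⁻⁴ / 5.70×10⁻⁵ = 78.9 m/s
Converting: 78.9 m/s × 3.6 = 284 km/h

284 km/h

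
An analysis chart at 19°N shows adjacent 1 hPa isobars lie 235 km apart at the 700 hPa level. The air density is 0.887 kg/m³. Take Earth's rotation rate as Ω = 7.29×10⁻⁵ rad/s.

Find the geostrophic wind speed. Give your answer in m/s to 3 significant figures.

Coriolis parameter at 19°N:
f = 2Ω sin φ = 2 × 7.29×10⁻⁵ × sin 19° = 4.75×10⁻⁵ s⁻¹
Pressure gradient: |∂P/∂n| = 100 Pa / 235000 m = 4.26×10⁻⁴ Pa/m
Geostrophic balance (pressure-gradient force = Coriolis force):
V_g = (1/(fρ)) |∂P/∂n| = 4.26×10⁻⁴ / (4.75×10⁻⁵ × 0.887) = 10.1 m/s

10.1 m/s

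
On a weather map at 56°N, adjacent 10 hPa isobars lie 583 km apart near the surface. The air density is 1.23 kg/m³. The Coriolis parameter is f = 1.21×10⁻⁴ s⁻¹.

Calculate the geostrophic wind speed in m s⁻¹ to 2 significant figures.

12 m s⁻¹

Pressure gradient: |∂P/∂n| = 1000 Pa / 583000 m = 1.72×10⁻³ Pa/m
Geostrophic balance (pressure-gradient force = Coriolis force):
V_g = (1/(fρ)) |∂P/∂n| = 1.72×10⁻³ / (1.21×10⁻⁴ × 1.23) = 11.5 m/s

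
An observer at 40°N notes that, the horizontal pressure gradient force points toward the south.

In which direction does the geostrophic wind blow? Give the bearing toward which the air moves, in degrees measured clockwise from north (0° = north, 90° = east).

270°

The pressure-gradient force points toward the south (bearing 180°).
Geostrophic balance: in the Northern Hemisphere the Coriolis force deflects motion to the right, so the geostrophic wind blows 90° to the right of the pressure-gradient force (low pressure on the left).
Rotating 180° by 90° clockwise gives 270° — the wind blows toward the west.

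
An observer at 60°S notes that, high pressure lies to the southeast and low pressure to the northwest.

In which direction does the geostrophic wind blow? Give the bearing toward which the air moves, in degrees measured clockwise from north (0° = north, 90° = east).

225°

The pressure-gradient force points toward the northwest (bearing 315°).
Geostrophic balance: in the Southern Hemisphere the Coriolis force deflects motion to the left, so the geostrophic wind blows 90° to the left of the pressure-gradient force (low pressure on the right).
Rotating 315° by 90° counterclockwise gives 225° — the wind blows toward the southwest.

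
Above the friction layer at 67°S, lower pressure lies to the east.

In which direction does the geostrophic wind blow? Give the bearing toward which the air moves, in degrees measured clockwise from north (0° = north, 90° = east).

The pressure-gradient force points toward the east (bearing 090°).
Geostrophic balance: in the Southern Hemisphere the Coriolis force deflects motion to the left, so the geostrophic wind blows 90° to the left of the pressure-gradient force (low pressure on the right).
Rotating 090° by 90° counterclockwise gives 000° — the wind blows toward the north.

000°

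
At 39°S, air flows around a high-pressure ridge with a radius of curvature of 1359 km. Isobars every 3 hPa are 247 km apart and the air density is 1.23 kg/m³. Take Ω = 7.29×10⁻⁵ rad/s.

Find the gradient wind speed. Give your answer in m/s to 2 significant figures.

12 m/s

Coriolis parameter at 39°S:
f = 2Ω sin φ = 2 × 7.29×10⁻⁵ × sin 39° = 9.18×10⁻⁵ s⁻¹
Pressure gradient: |∂P/∂n| = 300 Pa / 247000 m = 1.21×10⁻³ Pa/m
Geostrophic speed: V_g = |∂P/∂n|/(fρ) = 1.21×10⁻³/(9.18×10⁻⁵ × 1.23) = 10.8 m/s
Around a high, pressure-gradient force acts outward with centrifugal, so Coriolis balances both:
fV = (1/ρ)|∂P/∂n| + V²/R  →  V² − fR·V + fR·V_g = 0
With fR = 9.18×10⁻⁵ × 1359×10³ m = 125 m/s:
V = [fR − √((fR)² − 4 fR V_g)]/2 = [125 − √(125² − 4×125×10.8)]/2 = 11.9 m/s
Supergeostrophic (V > V_g = 10.8 m/s), as expected around a high.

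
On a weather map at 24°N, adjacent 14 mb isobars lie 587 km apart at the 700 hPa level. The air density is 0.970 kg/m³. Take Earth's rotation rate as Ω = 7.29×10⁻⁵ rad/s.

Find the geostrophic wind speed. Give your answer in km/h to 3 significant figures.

Coriolis parameter at 24°N:
f = 2Ω sin φ = 2 × 7.29×10⁻⁵ × sin 24° = 5.93×10⁻⁵ s⁻¹
Pressure gradient: |∂P/∂n| = 1400 Pa / 587000 m = 2.39×10⁻³ Pa/m
Geostrophic balance (pressure-gradient force = Coriolis force):
V_g = (1/(fρ)) |∂P/∂n| = 2.39×10⁻³ / (5.93×10⁻⁵ × 0.970) = 41.5 m/s
Converting: 41.5 m/s × 3.6 = 149 km/h

149 km/h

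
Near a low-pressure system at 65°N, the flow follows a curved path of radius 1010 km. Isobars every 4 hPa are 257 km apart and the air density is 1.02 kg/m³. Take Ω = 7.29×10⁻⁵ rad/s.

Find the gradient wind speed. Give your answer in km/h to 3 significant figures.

Coriolis parameter at 65°N:
f = 2Ω sin φ = 2 × 7.29×10⁻⁵ × sin 65° = 1.32×10⁻⁴ s⁻¹
Pressure gradient: |∂P/∂n| = 400 Pa / 257000 m = 1.56×10⁻³ Pa/m
Geostrophic speed: V_g = |∂P/∂n|/(fρ) = 1.56×10⁻³/(1.32×10⁻⁴ × 1.02) = 11.5 m/s
Around a low, centrifugal force acts outward with Coriolis, so pressure-gradient force balances both:
(1/ρ)|∂P/∂n| = fV + V²/R  →  V² + fR·V − fR·V_g = 0
With fR = 1.32×10⁻⁴ × 1010×10³ m = 133 m/s:
V = [−fR + √((fR)² + 4 fR V_g)]/2 = [−133 + √(133² + 4×133×11.5)]/2 = 10.7 m/s
Subgeostrophic (V < V_g = 11.5 m/s), as expected around a low.
Converting: 10.7 m/s × 3.6 = 38.5 km/h

38.5 km/h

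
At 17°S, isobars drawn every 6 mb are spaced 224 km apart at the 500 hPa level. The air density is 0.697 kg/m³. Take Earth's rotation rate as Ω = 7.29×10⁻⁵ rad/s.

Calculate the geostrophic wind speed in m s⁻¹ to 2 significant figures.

90 m s⁻¹

Coriolis parameter at 17°S:
f = 2Ω sin φ = 2 × 7.29×10⁻⁵ × sin 17° = 4.26×10⁻⁵ s⁻¹
Pressure gradient: |∂P/∂n| = 600 Pa / 224000 m = 2.68×10⁻³ Pa/m
Geostrophic balance (pressure-gradient force = Coriolis force):
V_g = (1/(fρ)) |∂P/∂n| = 2.68×10⁻³ / (4.26×10⁻⁵ × 0.697) = 90.2 m/s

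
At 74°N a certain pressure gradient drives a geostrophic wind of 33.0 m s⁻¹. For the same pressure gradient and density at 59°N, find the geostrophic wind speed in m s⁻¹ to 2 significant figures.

37 m s⁻¹

With the same pressure gradient and density, V_g ∝ 1/f ∝ 1/sin φ.
V₂ = V₁ · sin φ₁ / sin φ₂ = 33.0 × sin 74° / sin 59°
V₂ = 33.0 × 0.9613/0.8572 = 37 m s⁻¹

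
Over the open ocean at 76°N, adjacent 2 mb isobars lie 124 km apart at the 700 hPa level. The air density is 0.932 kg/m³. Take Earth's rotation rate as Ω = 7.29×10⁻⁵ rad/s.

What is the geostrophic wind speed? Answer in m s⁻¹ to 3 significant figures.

Coriolis parameter at 76°N:
f = 2Ω sin φ = 2 × 7.29×10⁻⁵ × sin 76° = 1.41×10⁻⁴ s⁻¹
Pressure gradient: |∂P/∂n| = 200 Pa / 124000 m = 1.61×10⁻³ Pa/m
Geostrophic balance (pressure-gradient force = Coriolis force):
V_g = (1/(fρ)) |∂P/∂n| = 1.61×10⁻³ / (1.41×10⁻⁴ × 0.932) = 12.2 m/s

12.2 m s⁻¹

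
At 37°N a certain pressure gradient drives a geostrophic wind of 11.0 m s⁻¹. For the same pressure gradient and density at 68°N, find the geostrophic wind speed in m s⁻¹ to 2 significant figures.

With the same pressure gradient and density, V_g ∝ 1/f ∝ 1/sin φ.
V₂ = V₁ · sin φ₁ / sin φ₂ = 11.0 × sin 37° / sin 68°
V₂ = 11.0 × 0.6018/0.9272 = 7.1 m s⁻¹

7.1 m s⁻¹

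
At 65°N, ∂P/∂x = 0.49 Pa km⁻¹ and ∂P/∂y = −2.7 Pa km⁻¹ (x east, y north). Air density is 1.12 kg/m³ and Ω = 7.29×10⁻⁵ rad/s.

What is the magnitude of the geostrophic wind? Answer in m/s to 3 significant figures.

18.5 m/s

Coriolis parameter at 65°N:
f = 2Ω sin φ = 2 × 7.29×10⁻⁵ × sin 65° = 1.32×10⁻⁴ s⁻¹
Component geostrophic relations (x east, y north):
u_g = −(1/(fρ)) ∂P/∂y,  v_g = (1/(fρ)) ∂P/∂x
u_g = −(−2.7×10⁻³)/(1.32×10⁻⁴ × 1.12) = 18.2 m/s;  v_g = (0.49×10⁻³)/(1.32×10⁻⁴ × 1.12) = 3.31 m/s
|V_g| = √(u_g² + v_g²) = 18.5 m/s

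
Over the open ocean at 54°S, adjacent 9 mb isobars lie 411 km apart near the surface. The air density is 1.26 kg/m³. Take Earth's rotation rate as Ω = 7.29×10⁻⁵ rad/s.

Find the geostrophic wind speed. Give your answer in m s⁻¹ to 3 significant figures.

Coriolis parameter at 54°S:
f = 2Ω sin φ = 2 × 7.29×10⁻⁵ × sin 54° = 1.18×10⁻⁴ s⁻¹
Pressure gradient: |∂P/∂n| = 900 Pa / 411000 m = 2.19×10⁻³ Pa/m
Geostrophic balance (pressure-gradient force = Coriolis force):
V_g = (1/(fρ)) |∂P/∂n| = 2.19×10⁻³ / (1.18×10⁻⁴ × 1.26) = 14.7 m/s

14.7 m s⁻¹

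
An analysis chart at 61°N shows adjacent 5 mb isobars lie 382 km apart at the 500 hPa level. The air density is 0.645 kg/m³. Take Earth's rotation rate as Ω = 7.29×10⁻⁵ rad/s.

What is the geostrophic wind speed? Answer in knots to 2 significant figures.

31 knots

Coriolis parameter at 61°N:
f = 2Ω sin φ = 2 × 7.29×10⁻⁵ × sin 61° = 1.28×10⁻⁴ s⁻¹
Pressure gradient: |∂P/∂n| = 500 Pa / 382000 m = 1.31×10⁻³ Pa/m
Geostrophic balance (pressure-gradient force = Coriolis force):
V_g = (1/(fρ)) |∂P/∂n| = 1.31×10⁻³ / (1.28×10⁻⁴ × 0.645) = 15.9 m/s
Converting: 15.9 m/s × 1.944 = 31 knots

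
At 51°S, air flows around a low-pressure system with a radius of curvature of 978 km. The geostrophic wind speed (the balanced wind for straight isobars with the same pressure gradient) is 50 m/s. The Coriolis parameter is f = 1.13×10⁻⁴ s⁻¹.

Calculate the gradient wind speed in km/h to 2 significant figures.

Around a low, centrifugal force acts outward with Coriolis, so pressure-gradient force balances both:
(1/ρ)|∂P/∂n| = fV + V²/R  →  V² + fR·V − fR·V_g = 0
With fR = 1.13×10⁻⁴ × 978×10³ m = 111 m/s:
V = [−fR + √((fR)² + 4 fR V_g)]/2 = [−111 + √(111² + 4×111×50)]/2 = 37.4 m/s
Subgeostrophic (V < V_g = 50 m/s), as expected around a low.
Converting: 37.4 m/s × 3.6 = 130 km/h

130 km/h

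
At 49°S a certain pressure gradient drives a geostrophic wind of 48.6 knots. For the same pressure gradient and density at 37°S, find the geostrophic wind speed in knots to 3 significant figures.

60.9 knots

With the same pressure gradient and density, V_g ∝ 1/f ∝ 1/sin φ.
V₂ = V₁ · sin φ₁ / sin φ₂ = 48.6 × sin 49° / sin 37°
V₂ = 48.6 × 0.7547/0.6018 = 60.9 knots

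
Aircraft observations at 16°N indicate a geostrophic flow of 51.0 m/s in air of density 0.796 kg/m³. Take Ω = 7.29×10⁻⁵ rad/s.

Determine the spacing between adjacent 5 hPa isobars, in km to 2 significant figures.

310 km

Coriolis parameter at 16°N:
f = 2Ω sin φ = 2 × 7.29×10⁻⁵ × sin 16° = 4.02×10⁻⁵ s⁻¹
Geostrophic balance rearranged: |∂P/∂n| = f ρ V_g
|∂P/∂n| = 4.02×10⁻⁵ × 0.796 × 51.0 = 1.63×10⁻³ Pa/m
Isobar spacing: Δn = ΔP/|∂P/∂n| = 500 Pa / 1.63×10⁻³ Pa/m = 306472 m ≈ 310 km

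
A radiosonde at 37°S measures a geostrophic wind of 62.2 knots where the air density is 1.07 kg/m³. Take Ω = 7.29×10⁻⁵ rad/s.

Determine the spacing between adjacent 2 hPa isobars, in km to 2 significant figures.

Coriolis parameter at 37°S:
f = 2Ω sin φ = 2 × 7.29×10⁻⁵ × sin 37° = 8.77×10⁻⁵ s⁻¹
Wind speed in SI: 62.2 knots = 32.0 m/s
Geostrophic balance rearranged: |∂P/∂n| = f ρ V_g
|∂P/∂n| = 8.77×10⁻⁵ × 1.07 × 32.0 = 3.00×10⁻³ Pa/m
Isobar spacing: Δn = ΔP/|∂P/∂n| = 200 Pa / 3.00×10⁻³ Pa/m = 66573 m ≈ 67 km

67 km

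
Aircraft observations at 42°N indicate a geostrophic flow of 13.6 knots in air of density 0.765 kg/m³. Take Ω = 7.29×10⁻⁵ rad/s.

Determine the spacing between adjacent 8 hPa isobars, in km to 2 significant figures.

Coriolis parameter at 42°N:
f = 2Ω sin φ = 2 × 7.29×10⁻⁵ × sin 42° = 9.76×10⁻⁵ s⁻¹
Wind speed in SI: 13.6 knots = 7.00 m/s
Geostrophic balance rearranged: |∂P/∂n| = f ρ V_g
|∂P/∂n| = 9.76×10⁻⁵ × 0.765 × 7.00 = 5.22×10⁻⁴ Pa/m
Isobar spacing: Δn = ΔP/|∂P/∂n| = 800 Pa / 5.22×10⁻⁴ Pa/m = 1532086 m ≈ 1500 km

1500 km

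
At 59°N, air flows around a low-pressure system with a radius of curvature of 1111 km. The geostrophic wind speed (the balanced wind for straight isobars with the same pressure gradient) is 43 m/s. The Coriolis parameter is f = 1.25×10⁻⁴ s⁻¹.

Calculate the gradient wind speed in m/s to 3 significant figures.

34.5 m/s

Around a low, centrifugal force acts outward with Coriolis, so pressure-gradient force balances both:
(1/ρ)|∂P/∂n| = fV + V²/R  →  V² + fR·V − fR·V_g = 0
With fR = 1.25×10⁻⁴ × 1111×10³ m = 139 m/s:
V = [−fR + √((fR)² + 4 fR V_g)]/2 = [−139 + √(139² + 4×139×43)]/2 = 34.5 m/s
Subgeostrophic (V < V_g = 43 m/s), as expected around a low.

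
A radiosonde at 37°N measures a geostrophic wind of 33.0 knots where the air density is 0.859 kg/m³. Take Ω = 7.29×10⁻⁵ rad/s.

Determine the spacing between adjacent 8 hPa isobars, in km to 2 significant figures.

630 km

Coriolis parameter at 37°N:
f = 2Ω sin φ = 2 × 7.29×10⁻⁵ × sin 37° = 8.77×10⁻⁵ s⁻¹
Wind speed in SI: 33.0 knots = 17.0 m/s
Geostrophic balance rearranged: |∂P/∂n| = f ρ V_g
|∂P/∂n| = 8.77×10⁻⁵ × 0.859 × 17.0 = 1.28×10⁻³ Pa/m
Isobar spacing: Δn = ΔP/|∂P/∂n| = 800 Pa / 1.28×10⁻³ Pa/m = 625208 m ≈ 630 km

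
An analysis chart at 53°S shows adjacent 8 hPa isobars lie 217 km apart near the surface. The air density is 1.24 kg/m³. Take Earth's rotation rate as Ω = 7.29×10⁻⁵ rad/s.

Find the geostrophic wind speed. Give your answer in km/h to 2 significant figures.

92 km/h

Coriolis parameter at 53°S:
f = 2Ω sin φ = 2 × 7.29×10⁻⁵ × sin 53° = 1.16×10⁻⁴ s⁻¹
Pressure gradient: |∂P/∂n| = 800 Pa / 217000 m = 3.69×10⁻³ Pa/m
Geostrophic balance (pressure-gradient force = Coriolis force):
V_g = (1/(fρ)) |∂P/∂n| = 3.69×10⁻³ / (1.16×10⁻⁴ × 1.24) = 25.5 m/s
Converting: 25.5 m/s × 3.6 = 92 km/h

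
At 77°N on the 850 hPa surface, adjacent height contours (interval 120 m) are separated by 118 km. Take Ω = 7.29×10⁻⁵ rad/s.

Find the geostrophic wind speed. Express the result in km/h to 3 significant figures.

253 km/h

Coriolis parameter at 77°N:
f = 2Ω sin φ = 2 × 7.29×10⁻⁵ × sin 77° = 1.42×10⁻⁴ s⁻¹
Height gradient: |∂Z/∂n| = 120 m / 118000 m = 1.02×10⁻³
On a pressure surface, geostrophic balance gives V_g = (g/f)|∂Z/∂n|:
V_g = 9.81 × 1.02×10⁻³ / 1.42×10⁻⁴ = 70.2 m/s
Converting: 70.2 m/s × 3.6 = 253 km/h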